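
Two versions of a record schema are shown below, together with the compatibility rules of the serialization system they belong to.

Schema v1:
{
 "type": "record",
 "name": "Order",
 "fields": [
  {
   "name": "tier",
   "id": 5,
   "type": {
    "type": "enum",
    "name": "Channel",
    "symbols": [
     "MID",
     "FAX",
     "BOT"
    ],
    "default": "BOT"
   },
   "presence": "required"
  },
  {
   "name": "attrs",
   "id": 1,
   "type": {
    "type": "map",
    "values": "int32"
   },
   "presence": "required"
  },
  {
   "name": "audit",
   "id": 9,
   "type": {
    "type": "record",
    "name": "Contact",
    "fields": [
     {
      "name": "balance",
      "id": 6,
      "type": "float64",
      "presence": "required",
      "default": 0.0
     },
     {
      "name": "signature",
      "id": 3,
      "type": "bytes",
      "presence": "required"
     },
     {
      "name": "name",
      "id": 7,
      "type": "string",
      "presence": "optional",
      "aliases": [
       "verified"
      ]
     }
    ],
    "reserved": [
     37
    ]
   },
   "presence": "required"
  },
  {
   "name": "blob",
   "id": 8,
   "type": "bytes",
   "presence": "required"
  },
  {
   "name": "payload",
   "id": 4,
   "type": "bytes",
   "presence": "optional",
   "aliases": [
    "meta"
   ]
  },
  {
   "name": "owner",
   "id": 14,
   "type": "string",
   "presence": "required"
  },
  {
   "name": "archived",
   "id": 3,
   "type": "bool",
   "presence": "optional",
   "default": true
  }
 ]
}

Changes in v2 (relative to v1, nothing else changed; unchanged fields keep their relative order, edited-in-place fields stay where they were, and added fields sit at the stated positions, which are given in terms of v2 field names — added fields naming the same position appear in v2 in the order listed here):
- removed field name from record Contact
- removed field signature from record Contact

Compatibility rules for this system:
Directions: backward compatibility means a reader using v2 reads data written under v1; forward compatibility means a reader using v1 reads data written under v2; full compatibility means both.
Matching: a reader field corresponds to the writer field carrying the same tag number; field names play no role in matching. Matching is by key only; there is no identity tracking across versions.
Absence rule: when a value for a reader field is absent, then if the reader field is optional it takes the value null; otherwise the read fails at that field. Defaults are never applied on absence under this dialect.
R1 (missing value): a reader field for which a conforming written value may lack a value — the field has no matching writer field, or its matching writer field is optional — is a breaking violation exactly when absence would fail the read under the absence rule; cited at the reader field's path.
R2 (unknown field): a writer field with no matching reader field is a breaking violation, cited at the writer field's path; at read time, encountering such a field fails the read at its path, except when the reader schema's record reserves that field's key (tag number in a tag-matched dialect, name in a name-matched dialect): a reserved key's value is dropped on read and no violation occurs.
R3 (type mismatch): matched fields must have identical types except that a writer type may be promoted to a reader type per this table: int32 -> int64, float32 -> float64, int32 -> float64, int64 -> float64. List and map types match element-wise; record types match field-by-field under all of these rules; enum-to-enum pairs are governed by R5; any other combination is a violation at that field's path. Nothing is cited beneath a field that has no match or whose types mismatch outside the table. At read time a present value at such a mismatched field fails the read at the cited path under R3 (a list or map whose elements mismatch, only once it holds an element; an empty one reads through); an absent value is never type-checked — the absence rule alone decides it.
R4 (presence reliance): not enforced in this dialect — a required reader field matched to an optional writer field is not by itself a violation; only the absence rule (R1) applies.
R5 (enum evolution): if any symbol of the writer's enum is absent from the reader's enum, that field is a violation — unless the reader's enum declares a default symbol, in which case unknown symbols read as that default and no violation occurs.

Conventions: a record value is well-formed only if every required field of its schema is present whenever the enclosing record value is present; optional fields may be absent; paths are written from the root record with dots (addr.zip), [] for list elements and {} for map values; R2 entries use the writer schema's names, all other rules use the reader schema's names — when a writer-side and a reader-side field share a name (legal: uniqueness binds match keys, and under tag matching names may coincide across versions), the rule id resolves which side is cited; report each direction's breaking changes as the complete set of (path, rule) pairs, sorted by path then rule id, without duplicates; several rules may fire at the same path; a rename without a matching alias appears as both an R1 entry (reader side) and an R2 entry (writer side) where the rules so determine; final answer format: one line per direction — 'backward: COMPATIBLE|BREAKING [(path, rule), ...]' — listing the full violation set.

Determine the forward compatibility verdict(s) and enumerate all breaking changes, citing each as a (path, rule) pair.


forward: BREAKING [(audit.signature, R1)]

in Order below, arrows point writer -> reader
checking forward for Order: reader v1 against writer v2:
  tier: paired with writer tier (Channel -> Channel; writer required)
  attrs: paired with writer attrs (map<string, int32> -> map<string, int32>; writer required)
  audit: paired with writer audit (Contact -> Contact; writer required)
  blob: paired with writer blob (bytes -> bytes; writer required)
  payload: paired with writer payload (bytes -> bytes; writer optional)
  owner: paired with writer owner (string -> string; writer required)
  archived: paired with writer archived (bool -> bool; writer optional)
  audit.balance: paired with writer audit.balance (float64 -> float64; writer required)
  audit.signature: no writer-side match
  audit.name: no writer-side match
  breaking: (audit.signature, R1)
  forward on Order therefore BREAKING (1)
checking off the Order differences that do not matter here:
  removed field name from record Contact -> affects backward compatibility only, which is not asked


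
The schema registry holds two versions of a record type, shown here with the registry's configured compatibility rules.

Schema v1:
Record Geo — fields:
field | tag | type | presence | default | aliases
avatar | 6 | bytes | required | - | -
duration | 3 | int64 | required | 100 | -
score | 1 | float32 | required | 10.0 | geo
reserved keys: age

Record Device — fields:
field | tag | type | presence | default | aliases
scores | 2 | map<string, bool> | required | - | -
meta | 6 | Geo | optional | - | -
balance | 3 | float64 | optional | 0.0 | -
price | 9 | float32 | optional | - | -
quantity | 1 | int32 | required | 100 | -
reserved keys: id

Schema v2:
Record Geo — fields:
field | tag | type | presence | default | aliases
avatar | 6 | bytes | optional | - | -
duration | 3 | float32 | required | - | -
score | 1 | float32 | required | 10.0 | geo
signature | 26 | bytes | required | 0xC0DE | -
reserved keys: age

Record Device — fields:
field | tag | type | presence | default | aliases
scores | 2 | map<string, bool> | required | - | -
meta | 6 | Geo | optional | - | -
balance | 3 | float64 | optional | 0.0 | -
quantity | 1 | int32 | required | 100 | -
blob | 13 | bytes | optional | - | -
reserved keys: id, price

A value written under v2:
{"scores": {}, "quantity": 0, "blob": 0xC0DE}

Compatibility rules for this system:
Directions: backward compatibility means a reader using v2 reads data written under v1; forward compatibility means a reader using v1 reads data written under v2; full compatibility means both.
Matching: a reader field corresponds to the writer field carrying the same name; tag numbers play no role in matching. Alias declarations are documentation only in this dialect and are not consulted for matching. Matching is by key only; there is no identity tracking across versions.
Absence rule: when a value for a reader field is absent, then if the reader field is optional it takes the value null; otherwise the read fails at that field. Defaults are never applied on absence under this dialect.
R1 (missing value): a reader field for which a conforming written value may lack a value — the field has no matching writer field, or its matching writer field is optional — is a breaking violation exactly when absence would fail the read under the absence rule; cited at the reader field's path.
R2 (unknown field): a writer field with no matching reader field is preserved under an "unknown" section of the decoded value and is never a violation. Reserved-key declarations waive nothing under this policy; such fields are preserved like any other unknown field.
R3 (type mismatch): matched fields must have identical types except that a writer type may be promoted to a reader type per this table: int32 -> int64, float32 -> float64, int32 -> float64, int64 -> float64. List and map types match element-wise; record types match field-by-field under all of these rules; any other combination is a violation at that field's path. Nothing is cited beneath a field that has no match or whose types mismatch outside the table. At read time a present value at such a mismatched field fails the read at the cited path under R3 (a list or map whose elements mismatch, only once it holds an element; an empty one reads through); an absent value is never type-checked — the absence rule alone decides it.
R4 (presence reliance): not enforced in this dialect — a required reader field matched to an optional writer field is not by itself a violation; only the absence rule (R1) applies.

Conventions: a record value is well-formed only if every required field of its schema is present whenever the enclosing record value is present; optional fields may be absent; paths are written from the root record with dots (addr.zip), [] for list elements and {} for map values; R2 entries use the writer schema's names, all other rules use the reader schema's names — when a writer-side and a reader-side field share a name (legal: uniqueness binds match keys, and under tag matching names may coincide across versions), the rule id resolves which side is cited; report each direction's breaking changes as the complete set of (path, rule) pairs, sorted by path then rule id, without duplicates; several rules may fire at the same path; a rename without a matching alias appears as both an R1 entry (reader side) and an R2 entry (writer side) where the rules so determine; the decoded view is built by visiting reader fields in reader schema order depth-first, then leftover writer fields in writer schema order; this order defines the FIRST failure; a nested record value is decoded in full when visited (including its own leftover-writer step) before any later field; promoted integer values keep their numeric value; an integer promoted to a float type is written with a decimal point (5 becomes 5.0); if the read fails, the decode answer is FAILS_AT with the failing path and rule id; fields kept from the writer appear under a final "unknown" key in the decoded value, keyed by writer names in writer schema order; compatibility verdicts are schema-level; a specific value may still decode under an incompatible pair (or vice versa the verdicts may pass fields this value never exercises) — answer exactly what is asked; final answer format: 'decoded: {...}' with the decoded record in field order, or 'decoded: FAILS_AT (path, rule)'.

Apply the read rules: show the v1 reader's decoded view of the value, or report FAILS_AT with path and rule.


the writer's type comes first in each Device pair
migrating the Device value to v1:
  scores := {}
  meta := null (not supplied -> null)
  balance := null (not supplied -> null)
  price := null (not supplied -> null)
  quantity := 0
  writer blob: kept under "unknown"
  => decoded: {"scores": {}, "meta": null, "balance": null, "price": null, "quantity": 0, "unknown": {"blob": 0xC0DE}}
diffs on Device not affecting the asked answer:
  removed field price from record Device (its key "price" joins the reserved list) -> fires no rule on Device under this dialect and leaves the result unchanged
  field avatar in record Geo: required changed to optional -> changes Device's schema-level verdicts only — the decode of this value is the same
  added field signature to record Geo: required bytes, tag 26, default 0xC0DE (in v2 it sits last) -> changes Device's schema-level verdicts only — the decode of this value is the same
  field duration in record Geo: type int64 changed to float32 (its default is dropped) -> changes Device's schema-level verdicts only — the decode of this value is the same

decoded: {"scores": {}, "meta": null, "balance": null, "price": null, "quantity": 0, "unknown": {"blob": 0xC0DE}}


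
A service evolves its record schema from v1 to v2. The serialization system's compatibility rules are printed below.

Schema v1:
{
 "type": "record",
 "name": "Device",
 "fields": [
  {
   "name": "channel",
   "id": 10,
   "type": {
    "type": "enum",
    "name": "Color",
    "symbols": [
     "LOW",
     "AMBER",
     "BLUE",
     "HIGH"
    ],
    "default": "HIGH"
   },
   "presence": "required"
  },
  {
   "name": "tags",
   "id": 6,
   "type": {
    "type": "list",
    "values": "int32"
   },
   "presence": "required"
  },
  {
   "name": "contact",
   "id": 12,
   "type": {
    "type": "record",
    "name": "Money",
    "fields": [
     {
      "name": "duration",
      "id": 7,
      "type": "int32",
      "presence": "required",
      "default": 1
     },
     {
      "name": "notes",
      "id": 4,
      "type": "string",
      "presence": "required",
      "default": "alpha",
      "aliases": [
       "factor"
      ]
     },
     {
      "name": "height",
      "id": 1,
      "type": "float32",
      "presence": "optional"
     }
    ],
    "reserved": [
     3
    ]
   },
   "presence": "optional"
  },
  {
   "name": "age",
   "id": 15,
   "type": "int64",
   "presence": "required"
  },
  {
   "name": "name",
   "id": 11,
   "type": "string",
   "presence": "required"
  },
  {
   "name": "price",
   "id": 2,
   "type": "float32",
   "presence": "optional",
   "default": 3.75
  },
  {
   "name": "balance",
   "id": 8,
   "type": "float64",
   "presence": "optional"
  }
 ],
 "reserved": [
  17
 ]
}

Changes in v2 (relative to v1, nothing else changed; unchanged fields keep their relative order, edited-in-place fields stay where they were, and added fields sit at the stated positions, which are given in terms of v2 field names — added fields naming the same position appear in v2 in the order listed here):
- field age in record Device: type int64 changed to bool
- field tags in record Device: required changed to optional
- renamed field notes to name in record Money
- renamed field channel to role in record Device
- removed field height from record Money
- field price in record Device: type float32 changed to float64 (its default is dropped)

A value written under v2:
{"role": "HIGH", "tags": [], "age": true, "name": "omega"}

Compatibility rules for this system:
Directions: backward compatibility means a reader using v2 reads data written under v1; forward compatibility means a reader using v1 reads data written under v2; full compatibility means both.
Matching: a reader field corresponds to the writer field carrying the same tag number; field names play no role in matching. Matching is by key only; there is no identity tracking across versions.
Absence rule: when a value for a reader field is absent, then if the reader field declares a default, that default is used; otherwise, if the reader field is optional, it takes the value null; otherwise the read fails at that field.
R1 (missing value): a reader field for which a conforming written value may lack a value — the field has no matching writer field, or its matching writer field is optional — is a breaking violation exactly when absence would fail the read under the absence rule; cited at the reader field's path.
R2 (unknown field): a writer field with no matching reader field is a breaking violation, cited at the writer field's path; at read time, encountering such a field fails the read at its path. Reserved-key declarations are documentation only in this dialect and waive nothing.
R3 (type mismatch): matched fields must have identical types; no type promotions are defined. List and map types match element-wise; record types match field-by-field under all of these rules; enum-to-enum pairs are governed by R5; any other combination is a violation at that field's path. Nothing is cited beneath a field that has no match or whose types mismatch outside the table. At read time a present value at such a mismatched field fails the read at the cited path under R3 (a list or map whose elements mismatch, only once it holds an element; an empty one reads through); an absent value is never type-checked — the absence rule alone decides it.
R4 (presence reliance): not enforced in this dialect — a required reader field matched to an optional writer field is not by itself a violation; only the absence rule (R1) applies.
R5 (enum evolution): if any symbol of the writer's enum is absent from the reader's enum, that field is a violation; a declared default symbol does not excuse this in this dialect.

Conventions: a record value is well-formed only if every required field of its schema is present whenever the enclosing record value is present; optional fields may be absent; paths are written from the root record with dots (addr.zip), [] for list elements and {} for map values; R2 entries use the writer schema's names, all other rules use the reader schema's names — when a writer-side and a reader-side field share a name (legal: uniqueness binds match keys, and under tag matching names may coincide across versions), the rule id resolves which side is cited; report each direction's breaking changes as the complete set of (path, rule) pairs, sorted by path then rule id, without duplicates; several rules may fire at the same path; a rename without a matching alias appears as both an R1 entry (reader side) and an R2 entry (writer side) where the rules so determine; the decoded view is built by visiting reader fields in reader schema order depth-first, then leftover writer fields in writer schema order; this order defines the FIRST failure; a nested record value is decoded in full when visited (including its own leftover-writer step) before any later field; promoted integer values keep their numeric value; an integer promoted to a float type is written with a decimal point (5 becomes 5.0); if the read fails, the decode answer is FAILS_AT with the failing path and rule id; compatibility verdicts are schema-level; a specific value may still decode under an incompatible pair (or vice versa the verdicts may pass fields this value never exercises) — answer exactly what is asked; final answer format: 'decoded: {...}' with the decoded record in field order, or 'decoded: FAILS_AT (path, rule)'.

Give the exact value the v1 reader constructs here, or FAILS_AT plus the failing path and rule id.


decoded: FAILS_AT (age, R3)

arrows below run writer -> reader for Device
migrating the Device value to v1:
  channel := "HIGH" (from writer role)
  tags := []
  contact := null (not supplied -> null)
  read fails at age under R3
  => FAILS_AT (age, R3)
diffs on Device not affecting the asked answer:
  field tags in record Device: required changed to optional -> changes Device's schema-level verdicts only — the decode of this value is the same
  renamed field notes to name in record Money -> fires no rule on Device under this dialect and leaves the result unchanged
  renamed field channel to role in record Device -> fires no rule on Device under this dialect and leaves the result unchanged
  removed field height from record Money -> changes Device's schema-level verdicts only — the decode of this value is the same
  field price in record Device: type float32 changed to float64 (its default is dropped) -> changes Device's schema-level verdicts only — the decode of this value is the same


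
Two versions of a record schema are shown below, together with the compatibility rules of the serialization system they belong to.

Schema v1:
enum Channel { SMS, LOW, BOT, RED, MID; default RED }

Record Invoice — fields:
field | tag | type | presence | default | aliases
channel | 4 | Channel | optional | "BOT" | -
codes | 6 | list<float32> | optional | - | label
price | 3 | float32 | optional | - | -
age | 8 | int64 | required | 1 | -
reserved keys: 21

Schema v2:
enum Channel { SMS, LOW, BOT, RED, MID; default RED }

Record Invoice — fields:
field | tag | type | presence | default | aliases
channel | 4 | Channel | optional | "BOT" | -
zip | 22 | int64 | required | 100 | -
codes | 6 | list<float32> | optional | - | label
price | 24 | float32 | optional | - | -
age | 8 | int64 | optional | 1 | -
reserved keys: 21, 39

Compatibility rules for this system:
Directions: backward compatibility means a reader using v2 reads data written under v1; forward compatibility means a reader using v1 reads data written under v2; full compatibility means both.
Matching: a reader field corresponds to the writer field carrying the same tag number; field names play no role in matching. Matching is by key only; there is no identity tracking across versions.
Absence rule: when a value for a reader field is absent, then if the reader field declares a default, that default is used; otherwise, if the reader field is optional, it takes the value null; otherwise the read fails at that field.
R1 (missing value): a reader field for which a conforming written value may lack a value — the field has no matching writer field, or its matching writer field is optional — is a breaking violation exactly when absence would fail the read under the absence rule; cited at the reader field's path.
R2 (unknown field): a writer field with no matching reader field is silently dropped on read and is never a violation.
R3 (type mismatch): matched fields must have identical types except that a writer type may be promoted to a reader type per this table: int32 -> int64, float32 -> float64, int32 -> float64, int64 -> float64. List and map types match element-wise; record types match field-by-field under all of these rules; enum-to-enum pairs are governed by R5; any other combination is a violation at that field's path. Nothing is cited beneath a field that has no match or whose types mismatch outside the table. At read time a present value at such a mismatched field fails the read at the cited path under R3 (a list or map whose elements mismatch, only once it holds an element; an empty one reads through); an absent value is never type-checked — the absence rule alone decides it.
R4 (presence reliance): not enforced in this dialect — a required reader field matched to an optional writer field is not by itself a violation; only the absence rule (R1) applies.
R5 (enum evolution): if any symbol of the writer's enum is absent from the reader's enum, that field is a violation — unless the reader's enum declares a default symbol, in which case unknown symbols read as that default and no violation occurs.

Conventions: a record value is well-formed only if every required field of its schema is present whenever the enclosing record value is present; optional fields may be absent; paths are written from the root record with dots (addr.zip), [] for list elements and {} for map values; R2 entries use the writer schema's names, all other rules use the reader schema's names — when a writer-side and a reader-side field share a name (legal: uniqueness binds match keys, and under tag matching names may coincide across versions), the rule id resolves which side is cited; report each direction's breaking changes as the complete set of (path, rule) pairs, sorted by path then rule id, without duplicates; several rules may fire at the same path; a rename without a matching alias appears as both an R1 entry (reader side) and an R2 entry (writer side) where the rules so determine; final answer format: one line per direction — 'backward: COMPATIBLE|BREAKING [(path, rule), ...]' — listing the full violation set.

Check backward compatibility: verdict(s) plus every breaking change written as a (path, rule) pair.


arrows below run writer -> reader for Invoice
backward on Invoice — v2 reading data written by v1:
  Channel -> Channel, writer optional: channel aligns to channel
  zip: no writer match
  list<float32> -> list<float32>, writer optional: codes aligns to codes
  price: no writer match
  int64 -> int64, writer required: age aligns to age
  writer field price has no reader counterpart
  => no violations; backward on Invoice: COMPATIBLE
the other Invoice changes do not affect what is asked:
  added field zip to record Invoice: required int64, tag 22, default 100 (in v2 it sits immediately before codes) -> inert for the asked Invoice verdict: nothing fires
  field age in record Invoice: required changed to optional -> inert for the asked Invoice verdict: nothing fires
  field price in record Invoice: tag 3 changed to 24 -> inert for the asked Invoice verdict: nothing fires

backward: COMPATIBLE []


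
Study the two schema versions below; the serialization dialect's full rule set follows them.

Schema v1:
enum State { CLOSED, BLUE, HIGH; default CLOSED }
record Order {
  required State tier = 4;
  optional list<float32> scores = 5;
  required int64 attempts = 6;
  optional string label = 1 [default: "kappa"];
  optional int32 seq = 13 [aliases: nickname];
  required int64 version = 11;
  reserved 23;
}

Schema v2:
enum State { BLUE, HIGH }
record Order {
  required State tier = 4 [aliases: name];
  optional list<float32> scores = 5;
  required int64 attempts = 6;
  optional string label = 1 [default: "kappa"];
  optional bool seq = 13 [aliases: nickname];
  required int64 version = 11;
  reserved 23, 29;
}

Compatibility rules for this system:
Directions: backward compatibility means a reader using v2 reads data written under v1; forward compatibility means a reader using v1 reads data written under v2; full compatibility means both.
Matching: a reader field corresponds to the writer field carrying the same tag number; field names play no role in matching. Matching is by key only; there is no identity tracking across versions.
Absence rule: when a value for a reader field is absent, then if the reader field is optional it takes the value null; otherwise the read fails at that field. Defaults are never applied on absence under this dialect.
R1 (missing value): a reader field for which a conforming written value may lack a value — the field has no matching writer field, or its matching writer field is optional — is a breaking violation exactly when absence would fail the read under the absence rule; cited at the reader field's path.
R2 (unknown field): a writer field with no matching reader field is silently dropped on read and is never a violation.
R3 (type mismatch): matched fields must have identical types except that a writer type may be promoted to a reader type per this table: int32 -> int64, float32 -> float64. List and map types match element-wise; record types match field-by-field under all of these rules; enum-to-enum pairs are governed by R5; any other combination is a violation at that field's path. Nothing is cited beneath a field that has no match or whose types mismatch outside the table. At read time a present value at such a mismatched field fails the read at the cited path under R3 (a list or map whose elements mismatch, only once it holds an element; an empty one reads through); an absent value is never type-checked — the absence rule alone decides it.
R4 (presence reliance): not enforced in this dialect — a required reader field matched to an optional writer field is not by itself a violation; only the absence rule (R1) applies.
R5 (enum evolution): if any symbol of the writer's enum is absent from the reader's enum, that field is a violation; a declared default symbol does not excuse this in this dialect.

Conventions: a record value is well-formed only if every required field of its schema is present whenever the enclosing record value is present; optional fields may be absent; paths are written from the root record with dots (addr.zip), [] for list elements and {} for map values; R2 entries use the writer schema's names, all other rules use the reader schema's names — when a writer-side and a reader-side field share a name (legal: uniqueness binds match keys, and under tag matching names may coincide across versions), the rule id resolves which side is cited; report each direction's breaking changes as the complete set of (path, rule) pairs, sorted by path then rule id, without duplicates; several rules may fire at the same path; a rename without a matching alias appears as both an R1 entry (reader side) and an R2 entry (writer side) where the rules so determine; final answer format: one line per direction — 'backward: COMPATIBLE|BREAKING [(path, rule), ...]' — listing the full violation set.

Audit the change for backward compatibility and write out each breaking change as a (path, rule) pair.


backward: BREAKING [(seq, R3), (tier, R5)]

in Order below, arrows point writer -> reader
backward pass over Order, reader schema v2, writer schema v1:
  tier: State -> State, writer required; from tier
  scores: list<float32> -> list<float32>, writer optional; from scores
  attempts: int64 -> int64, writer required; from attempts
  label: string -> string, writer optional; from label
  seq: int32 -> bool, writer optional; from seq
  version: int64 -> int64, writer required; from version
  violation R3 at seq
  violation R5 at tier
  backward on Order therefore BREAKING (2)


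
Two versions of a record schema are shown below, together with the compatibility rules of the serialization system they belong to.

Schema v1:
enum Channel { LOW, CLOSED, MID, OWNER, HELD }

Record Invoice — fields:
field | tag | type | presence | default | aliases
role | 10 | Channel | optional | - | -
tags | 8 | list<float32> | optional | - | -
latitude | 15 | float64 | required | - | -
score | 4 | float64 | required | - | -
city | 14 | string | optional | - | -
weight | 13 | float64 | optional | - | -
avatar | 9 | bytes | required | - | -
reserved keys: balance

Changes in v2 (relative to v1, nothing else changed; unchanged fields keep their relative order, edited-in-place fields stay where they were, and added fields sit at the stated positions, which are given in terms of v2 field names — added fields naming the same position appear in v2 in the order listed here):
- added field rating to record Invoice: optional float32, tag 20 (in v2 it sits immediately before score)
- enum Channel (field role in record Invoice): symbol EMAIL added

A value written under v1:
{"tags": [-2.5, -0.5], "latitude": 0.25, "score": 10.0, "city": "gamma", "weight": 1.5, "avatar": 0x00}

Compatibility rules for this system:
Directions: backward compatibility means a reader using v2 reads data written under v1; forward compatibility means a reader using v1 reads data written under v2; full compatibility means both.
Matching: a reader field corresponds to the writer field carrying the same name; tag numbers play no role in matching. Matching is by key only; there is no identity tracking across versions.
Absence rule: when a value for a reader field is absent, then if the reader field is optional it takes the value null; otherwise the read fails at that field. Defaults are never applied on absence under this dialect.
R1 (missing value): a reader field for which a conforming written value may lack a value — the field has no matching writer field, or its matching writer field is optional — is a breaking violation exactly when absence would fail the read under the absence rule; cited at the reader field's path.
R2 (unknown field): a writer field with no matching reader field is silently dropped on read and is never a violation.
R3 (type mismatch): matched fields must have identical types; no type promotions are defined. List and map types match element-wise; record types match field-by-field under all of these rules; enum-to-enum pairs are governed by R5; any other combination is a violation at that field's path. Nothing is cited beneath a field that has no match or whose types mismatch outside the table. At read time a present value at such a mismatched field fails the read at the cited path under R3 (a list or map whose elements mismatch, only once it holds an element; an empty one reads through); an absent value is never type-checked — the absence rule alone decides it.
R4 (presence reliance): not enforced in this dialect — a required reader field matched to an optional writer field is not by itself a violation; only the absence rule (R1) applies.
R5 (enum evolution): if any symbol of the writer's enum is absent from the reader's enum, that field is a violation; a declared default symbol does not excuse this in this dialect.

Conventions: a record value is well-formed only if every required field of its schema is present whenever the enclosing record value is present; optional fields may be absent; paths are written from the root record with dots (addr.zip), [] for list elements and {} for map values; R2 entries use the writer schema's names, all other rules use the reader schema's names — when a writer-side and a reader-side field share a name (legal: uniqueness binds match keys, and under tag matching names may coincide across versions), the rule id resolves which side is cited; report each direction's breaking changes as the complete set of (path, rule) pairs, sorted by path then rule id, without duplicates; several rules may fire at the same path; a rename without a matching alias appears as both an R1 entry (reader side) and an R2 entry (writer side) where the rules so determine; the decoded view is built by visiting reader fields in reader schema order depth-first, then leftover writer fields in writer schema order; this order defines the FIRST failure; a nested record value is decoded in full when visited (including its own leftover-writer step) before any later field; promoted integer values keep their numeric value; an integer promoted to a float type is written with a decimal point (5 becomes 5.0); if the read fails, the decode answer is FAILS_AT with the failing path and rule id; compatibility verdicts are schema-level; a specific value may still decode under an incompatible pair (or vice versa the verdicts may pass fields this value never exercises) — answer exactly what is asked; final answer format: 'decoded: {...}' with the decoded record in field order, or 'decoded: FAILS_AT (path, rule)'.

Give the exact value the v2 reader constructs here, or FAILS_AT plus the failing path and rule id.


decoded: {"role": null, "tags": [-2.5, -0.5], "latitude": 0.25, "rating": null, "score": 10.0, "city": "gamma", "weight": 1.5, "avatar": 0x00}

arrows below run writer -> reader for Invoice
decode walk for Invoice under reader schema v2:
  role := null (missing; optional => null)
  tags := [-2.5, -0.5]
  latitude := 0.25
  rating := null (missing; optional => null)
  score := 10.0
  city := "gamma"
  weight := 1.5
  avatar := 0x00
  => decoded: {"role": null, "tags": [-2.5, -0.5], "latitude": 0.25, "rating": null, "score": 10.0, "city": "gamma", "weight": 1.5, "avatar": 0x00}
remaining Invoice differences; none change what is asked:
  enum Channel (field role in record Invoice): symbol EMAIL added -> changes Invoice's schema-level verdicts only — the decode of this value is the same


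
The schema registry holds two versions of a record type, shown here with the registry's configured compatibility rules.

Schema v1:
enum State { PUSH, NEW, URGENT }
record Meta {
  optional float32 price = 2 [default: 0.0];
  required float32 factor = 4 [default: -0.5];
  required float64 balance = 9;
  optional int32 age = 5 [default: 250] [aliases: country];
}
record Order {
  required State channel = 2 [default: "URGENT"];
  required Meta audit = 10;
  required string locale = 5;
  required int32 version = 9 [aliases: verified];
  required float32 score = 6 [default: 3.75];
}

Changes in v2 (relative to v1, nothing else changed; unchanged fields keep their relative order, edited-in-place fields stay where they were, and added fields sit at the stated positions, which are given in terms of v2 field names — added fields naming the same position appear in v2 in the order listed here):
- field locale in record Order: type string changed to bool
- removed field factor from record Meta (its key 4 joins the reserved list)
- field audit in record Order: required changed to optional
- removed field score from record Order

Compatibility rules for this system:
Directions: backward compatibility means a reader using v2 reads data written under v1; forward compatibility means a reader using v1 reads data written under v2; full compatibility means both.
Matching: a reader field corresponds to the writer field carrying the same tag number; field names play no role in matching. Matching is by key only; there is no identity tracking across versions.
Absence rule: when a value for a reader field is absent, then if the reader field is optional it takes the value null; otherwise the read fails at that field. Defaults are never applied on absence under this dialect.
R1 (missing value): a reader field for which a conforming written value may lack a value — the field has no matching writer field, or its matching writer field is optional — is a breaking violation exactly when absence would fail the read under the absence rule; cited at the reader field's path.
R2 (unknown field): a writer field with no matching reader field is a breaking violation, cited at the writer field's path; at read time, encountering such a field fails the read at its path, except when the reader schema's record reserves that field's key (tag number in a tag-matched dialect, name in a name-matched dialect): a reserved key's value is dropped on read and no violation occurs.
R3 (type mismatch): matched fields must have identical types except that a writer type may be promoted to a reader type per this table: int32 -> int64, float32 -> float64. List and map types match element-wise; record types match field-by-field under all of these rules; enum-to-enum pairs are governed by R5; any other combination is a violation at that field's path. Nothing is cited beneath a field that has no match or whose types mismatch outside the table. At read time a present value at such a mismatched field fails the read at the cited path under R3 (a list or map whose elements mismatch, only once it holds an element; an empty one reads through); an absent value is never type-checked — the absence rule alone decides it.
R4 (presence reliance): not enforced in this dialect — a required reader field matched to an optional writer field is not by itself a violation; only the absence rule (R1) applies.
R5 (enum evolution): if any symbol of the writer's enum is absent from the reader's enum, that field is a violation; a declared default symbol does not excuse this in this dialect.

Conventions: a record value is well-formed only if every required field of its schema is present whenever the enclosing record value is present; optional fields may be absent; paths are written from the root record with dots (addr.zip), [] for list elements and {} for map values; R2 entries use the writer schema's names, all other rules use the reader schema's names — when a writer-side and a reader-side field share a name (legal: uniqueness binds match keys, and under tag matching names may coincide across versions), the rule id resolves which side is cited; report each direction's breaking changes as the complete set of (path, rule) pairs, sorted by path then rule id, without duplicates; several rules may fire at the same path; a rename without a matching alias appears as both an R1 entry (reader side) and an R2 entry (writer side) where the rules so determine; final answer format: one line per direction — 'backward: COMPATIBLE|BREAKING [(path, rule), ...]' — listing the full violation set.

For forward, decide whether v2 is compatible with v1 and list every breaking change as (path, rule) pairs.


forward: BREAKING [(audit, R1), (audit.factor, R1), (locale, R3), (score, R1)]

arrows below run writer -> reader for Order
forward pass over Order, reader schema v1, writer schema v2:
  channel: State -> State, writer required; from channel
  audit: Meta -> Meta, writer optional; from audit
  locale: bool -> string, writer required; from locale
  version: int32 -> int32, writer required; from version
  no writer field matches reader score
  audit.price: float32 -> float32, writer optional; from audit.price
  no writer field matches reader audit.factor
  audit.balance: float64 -> float64, writer required; from audit.balance
  audit.age: int32 -> int32, writer optional; from audit.age
  violation R1 at audit
  violation R1 at audit.factor
  violation R3 at locale
  violation R1 at score
  => forward: BREAKING (4)
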